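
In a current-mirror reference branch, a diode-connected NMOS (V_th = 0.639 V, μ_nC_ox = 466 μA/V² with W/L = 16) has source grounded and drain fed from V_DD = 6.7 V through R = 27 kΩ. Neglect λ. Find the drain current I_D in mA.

I_D = 0.216 mA

With gate tied to drain, V_GS = V_DS ≥ V_GS − V_th, so the device is in saturation.
k_n = μ_nC_ox · (W/L) = 7.456 mA/V².
KCL at the drain: ½ k_n (V_GS − V_th)² = (V_DD − V_GS)/R.
Let x = V_GS − 0.639. Then 101 x² + x − 6.061 = 0, giving x = 0.24 V (positive root), so V_GS = 0.879 V.
I_D = (V_DD − V_GS)/R = (6.7 − 0.879) / 27 = 0.216 mA.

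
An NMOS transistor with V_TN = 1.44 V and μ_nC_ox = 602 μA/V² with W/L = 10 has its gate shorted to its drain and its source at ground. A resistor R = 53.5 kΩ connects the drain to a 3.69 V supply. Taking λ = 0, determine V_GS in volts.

With gate tied to drain, V_GS = V_DS ≥ V_GS − V_TN, so the device is in saturation.
k_n = μ_nC_ox · (W/L) = 6.02 mA/V².
KCL at the drain: ½ k_n (V_GS − V_TN)² = (V_DD − V_GS)/R.
Let x = V_GS − 1.44. Then 161 x² + x − 2.25 = 0, giving x = 0.115 V (positive root), so V_GS = 1.56 V.
I_D = (V_DD − V_GS)/R = (3.69 − 1.56) / 53.5 = 0.0399 mA.

V_GS = 1.56 V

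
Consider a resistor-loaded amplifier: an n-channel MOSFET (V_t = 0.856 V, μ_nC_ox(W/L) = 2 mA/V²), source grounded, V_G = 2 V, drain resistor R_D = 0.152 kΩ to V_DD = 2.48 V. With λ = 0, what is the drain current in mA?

I_D = 1.31 mA

V_GS = V_G = 2 V, so V_ov = 2 − 0.856 = 1.14 V.
Assume saturation: I_D = ½ k_n V_ov² = 0.5 × 2 × 1.14² = 1.31 mA, giving V_DS = V_DD − I_D R_D = 2.48 − 1.31 × 0.152 = 2.28 V.
V_DS = 2.28 V ≥ V_ov = 1.14 V, confirming saturation.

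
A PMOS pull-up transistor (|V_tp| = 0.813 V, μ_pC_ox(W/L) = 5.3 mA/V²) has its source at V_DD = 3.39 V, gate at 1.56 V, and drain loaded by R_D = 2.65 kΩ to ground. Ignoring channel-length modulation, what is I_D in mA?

I_D = 1.18 mA

V_SG = V_DD − V_G = 3.39 − 1.56 = 1.83 V, so V_ov = 1.83 − 0.813 = 1.02 V.
Assume saturation: I_D = ½ k_p V_ov² = 0.5 × 5.3 × 1.02² = 2.74 mA, giving V_SD = V_DD − I_D R_D = 3.39 − 2.74 × 2.65 = -3.87 V.
But -3.87 V < V_ov = 1.02 V, so the device is actually in triode.
In triode I_D = k_p[V_ov V_SD − ½ V_SD²] and I_D = (V_DD − V_SD)/R_D. Equating: 7.02 V_SD² − 15.28 V_SD + 3.39 = 0, giving V_SD = 0.251 V (the root below V_ov).
I_D = (3.39 − 0.251) / 2.65 = 1.18 mA.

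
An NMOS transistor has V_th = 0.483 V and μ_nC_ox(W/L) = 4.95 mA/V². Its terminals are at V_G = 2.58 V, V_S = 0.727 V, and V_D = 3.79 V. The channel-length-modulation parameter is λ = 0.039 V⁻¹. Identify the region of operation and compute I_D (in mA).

Saturation; I_D = 5.20 mA

V_GS = V_G − V_S = 2.58 − 0.727 = 1.85 V; V_DS = V_D − V_S = 3.79 − 0.727 = 3.06 V.
V_ov = V_GS − V_th = 1.85 − 0.483 = 1.37 V.
Since V_DS = 3.06 V ≥ V_ov = 1.37 V, the device is in saturation.
I_D = ½ k_n V_ov² (1 + λ V_DS) = 0.5 × 4.95 × 1.37² × (1 + 0.039 × 3.06) = 5.2 mA.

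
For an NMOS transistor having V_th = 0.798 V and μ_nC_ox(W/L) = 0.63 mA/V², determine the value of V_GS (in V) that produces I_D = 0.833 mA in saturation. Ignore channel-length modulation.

In saturation I_D = ½ k_n (V_GS − V_th)², so V_GS − V_th = √(2 I_D / k_n) = √(2 × 0.833 / 0.63) = 1.63 V.
V_GS = 0.798 + 1.63 = 2.42 V.

V_GS = 2.42 V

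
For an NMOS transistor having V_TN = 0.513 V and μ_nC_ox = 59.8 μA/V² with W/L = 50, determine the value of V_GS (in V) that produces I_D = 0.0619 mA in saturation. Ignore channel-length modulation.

V_GS = 0.716 V

k_n = μ_nC_ox · (W/L) = 2.99 mA/V².
In saturation I_D = ½ k_n (V_GS − V_TN)², so V_GS − V_TN = √(2 I_D / k_n) = √(2 × 0.0619 / 2.99) = 0.203 V.
V_GS = 0.513 + 0.203 = 0.716 V.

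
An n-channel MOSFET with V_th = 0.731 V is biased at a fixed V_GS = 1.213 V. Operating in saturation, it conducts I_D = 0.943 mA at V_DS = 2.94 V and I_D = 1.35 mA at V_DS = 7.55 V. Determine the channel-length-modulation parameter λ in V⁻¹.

λ = 0.129 V⁻¹

With V_GS fixed, I_D ∝ (1 + λ V_DS) in saturation, so I_D2/I_D1 = (1 + λ V_DS2)/(1 + λ V_DS1).
1.35/0.943 = 1.432 = (1 + 7.55 λ)/(1 + 2.94 λ).
Solving: λ (I_D1 V_DS2 − I_D2 V_DS1) = I_D2 − I_D1, so λ = (1.35 − 0.943) / (0.943 × 7.55 − 1.35 × 2.94) = 0.407 / 3.15 = 0.129 V⁻¹.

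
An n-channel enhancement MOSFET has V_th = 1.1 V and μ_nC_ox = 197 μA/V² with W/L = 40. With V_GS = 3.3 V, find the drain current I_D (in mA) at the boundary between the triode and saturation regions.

I_D = 19.1 mA

At the boundary V_DS = V_ov = V_GS − V_th = 3.3 − 1.1 = 2.2 V.
k_n = μ_nC_ox · (W/L) = 7.88 mA/V².
I_D = ½ k_n V_ov² = 0.5 × 7.88 × 2.2² = 19.1 mA.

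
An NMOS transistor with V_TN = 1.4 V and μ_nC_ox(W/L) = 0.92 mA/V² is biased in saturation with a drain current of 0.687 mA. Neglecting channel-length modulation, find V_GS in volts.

V_GS = 2.62 V

In saturation I_D = ½ k_n (V_GS − V_TN)², so V_GS − V_TN = √(2 I_D / k_n) = √(2 × 0.687 / 0.92) = 1.22 V.
V_GS = 1.4 + 1.22 = 2.62 V.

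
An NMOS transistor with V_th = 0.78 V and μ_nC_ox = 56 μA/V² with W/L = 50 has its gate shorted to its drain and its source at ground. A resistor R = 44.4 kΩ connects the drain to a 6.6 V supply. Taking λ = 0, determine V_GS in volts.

V_GS = 1.08 V

With gate tied to drain, V_GS = V_DS ≥ V_GS − V_th, so the device is in saturation.
k_n = μ_nC_ox · (W/L) = 2.8 mA/V².
KCL at the drain: ½ k_n (V_GS − V_th)² = (V_DD − V_GS)/R.
Let x = V_GS − 0.78. Then 62.2 x² + x − 5.82 = 0, giving x = 0.298 V (positive root), so V_GS = 1.08 V.
I_D = (V_DD − V_GS)/R = (6.6 − 1.08) / 44.4 = 0.124 mA.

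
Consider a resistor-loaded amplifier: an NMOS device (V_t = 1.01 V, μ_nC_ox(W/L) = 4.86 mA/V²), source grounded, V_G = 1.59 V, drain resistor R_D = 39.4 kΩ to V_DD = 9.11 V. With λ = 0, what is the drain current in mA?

I_D = 0.229 mA

V_GS = V_G = 1.59 V, so V_ov = 1.59 − 1.01 = 0.58 V.
Assume saturation: I_D = ½ k_n V_ov² = 0.5 × 4.86 × 0.58² = 0.817 mA, giving V_DS = V_DD − I_D R_D = 9.11 − 0.817 × 39.4 = -23.1 V.
But -23.1 V < V_ov = 0.58 V, so the device is actually in triode.
In triode I_D = k_n[V_ov V_DS − ½ V_DS²] and I_D = (V_DD − V_DS)/R_D. Equating: 95.7 V_DS² − 112.1 V_DS + 9.11 = 0, giving V_DS = 0.0879 V (the root below V_ov).
I_D = (9.11 − 0.0879) / 39.4 = 0.229 mA.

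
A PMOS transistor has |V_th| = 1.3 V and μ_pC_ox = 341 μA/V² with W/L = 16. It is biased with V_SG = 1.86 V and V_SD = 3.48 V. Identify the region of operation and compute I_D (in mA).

k_p = μ_pC_ox · (W/L) = 5.456 mA/V².
V_ov = V_SG − |V_th| = 1.86 − 1.3 = 0.56 V.
Since V_SD = 3.48 V ≥ V_ov = 0.56 V, the device is in saturation.
I_D = ½ k_p V_ov² = 0.5 × 5.456 × 0.56² = 0.856 mA.

Saturation; I_D = 0.856 mA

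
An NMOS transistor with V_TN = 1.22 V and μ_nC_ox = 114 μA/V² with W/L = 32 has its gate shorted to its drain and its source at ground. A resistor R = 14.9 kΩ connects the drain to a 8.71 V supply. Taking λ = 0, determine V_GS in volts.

With gate tied to drain, V_GS = V_DS ≥ V_GS − V_TN, so the device is in saturation.
k_n = μ_nC_ox · (W/L) = 3.648 mA/V².
KCL at the drain: ½ k_n (V_GS − V_TN)² = (V_DD − V_GS)/R.
Let x = V_GS − 1.22. Then 27.2 x² + x − 7.49 = 0, giving x = 0.507 V (positive root), so V_GS = 1.73 V.
I_D = (V_DD − V_GS)/R = (8.71 − 1.73) / 14.9 = 0.469 mA.

V_GS = 1.73 V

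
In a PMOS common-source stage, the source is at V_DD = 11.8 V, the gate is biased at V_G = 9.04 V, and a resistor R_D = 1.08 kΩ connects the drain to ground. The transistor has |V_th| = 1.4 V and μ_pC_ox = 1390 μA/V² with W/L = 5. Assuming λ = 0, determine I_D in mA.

I_D = 6.43 mA

V_SG = V_DD − V_G = 11.8 − 9.04 = 2.76 V, so V_ov = 2.76 − 1.4 = 1.36 V.
k_p = μ_pC_ox · (W/L) = 6.95 mA/V².
Assume saturation: I_D = ½ k_p V_ov² = 0.5 × 6.95 × 1.36² = 6.43 mA, giving V_SD = V_DD − I_D R_D = 11.8 − 6.43 × 1.08 = 4.86 V.
V_SD = 4.86 V ≥ V_ov = 1.36 V, confirming saturation.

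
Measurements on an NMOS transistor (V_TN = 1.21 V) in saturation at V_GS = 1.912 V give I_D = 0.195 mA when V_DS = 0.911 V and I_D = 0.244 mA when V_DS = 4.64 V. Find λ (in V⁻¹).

λ = 0.0718 V⁻¹

With V_GS fixed, I_D ∝ (1 + λ V_DS) in saturation, so I_D2/I_D1 = (1 + λ V_DS2)/(1 + λ V_DS1).
0.244/0.195 = 1.251 = (1 + 4.64 λ)/(1 + 0.911 λ).
Solving: λ (I_D1 V_DS2 − I_D2 V_DS1) = I_D2 − I_D1, so λ = (0.244 − 0.195) / (0.195 × 4.64 − 0.244 × 0.911) = 0.049 / 0.683 = 0.0718 V⁻¹.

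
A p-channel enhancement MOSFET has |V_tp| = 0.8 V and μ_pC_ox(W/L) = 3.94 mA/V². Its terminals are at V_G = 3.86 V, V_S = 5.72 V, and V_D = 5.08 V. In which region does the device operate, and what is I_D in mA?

Triode; I_D = 1.87 mA

V_SG = V_S − V_G = 5.72 − 3.86 = 1.86 V; V_SD = V_S − V_D = 5.72 − 5.08 = 0.64 V.
V_ov = V_SG − |V_tp| = 1.86 − 0.8 = 1.06 V.
Since V_SD = 0.64 V < V_ov = 1.06 V, the device is in the triode region.
I_D = k_p [V_ov · V_SD − ½ V_SD²] = 3.94 × [1.06 × 0.64 − 0.5 × 0.64²] = 1.87 mA.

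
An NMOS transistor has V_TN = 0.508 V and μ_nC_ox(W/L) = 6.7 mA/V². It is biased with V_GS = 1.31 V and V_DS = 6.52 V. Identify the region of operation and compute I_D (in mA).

V_ov = V_GS − V_TN = 1.31 − 0.508 = 0.802 V.
Since V_DS = 6.52 V ≥ V_ov = 0.802 V, the device is in saturation.
I_D = ½ k_n V_ov² = 0.5 × 6.7 × 0.802² = 2.15 mA.

Saturation; I_D = 2.15 mA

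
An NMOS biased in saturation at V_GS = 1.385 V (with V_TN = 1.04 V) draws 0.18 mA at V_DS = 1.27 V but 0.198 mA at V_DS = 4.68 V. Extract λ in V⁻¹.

λ = 0.0305 V⁻¹

With V_GS fixed, I_D ∝ (1 + λ V_DS) in saturation, so I_D2/I_D1 = (1 + λ V_DS2)/(1 + λ V_DS1).
0.198/0.18 = 1.1 = (1 + 4.68 λ)/(1 + 1.27 λ).
Solving: λ (I_D1 V_DS2 − I_D2 V_DS1) = I_D2 − I_D1, so λ = (0.198 − 0.18) / (0.18 × 4.68 − 0.198 × 1.27) = 0.018 / 0.591 = 0.0305 V⁻¹.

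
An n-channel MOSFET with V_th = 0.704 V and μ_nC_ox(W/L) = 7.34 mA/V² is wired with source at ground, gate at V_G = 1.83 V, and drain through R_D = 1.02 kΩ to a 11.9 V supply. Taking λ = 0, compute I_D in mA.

V_GS = V_G = 1.83 V, so V_ov = 1.83 − 0.704 = 1.13 V.
Assume saturation: I_D = ½ k_n V_ov² = 0.5 × 7.34 × 1.13² = 4.65 mA, giving V_DS = V_DD − I_D R_D = 11.9 − 4.65 × 1.02 = 7.15 V.
V_DS = 7.15 V ≥ V_ov = 1.13 V, confirming saturation.

I_D = 4.65 mA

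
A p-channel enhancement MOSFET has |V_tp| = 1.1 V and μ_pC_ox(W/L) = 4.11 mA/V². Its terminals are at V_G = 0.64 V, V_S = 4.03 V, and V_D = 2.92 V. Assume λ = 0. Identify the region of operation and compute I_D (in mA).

V_SG = V_S − V_G = 4.03 − 0.64 = 3.39 V; V_SD = V_S − V_D = 4.03 − 2.92 = 1.11 V.
V_ov = V_SG − |V_tp| = 3.39 − 1.1 = 2.29 V.
Since V_SD = 1.11 V < V_ov = 2.29 V, the device is in the triode region.
I_D = k_p [V_ov · V_SD − ½ V_SD²] = 4.11 × [2.29 × 1.11 − 0.5 × 1.11²] = 7.92 mA.

Triode; I_D = 7.92 mA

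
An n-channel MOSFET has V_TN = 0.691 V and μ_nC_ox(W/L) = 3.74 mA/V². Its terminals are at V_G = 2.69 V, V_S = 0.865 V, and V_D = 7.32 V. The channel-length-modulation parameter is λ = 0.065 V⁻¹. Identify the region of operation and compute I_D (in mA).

V_GS = V_G − V_S = 2.69 − 0.865 = 1.82 V; V_DS = V_D − V_S = 7.32 − 0.865 = 6.46 V.
V_ov = V_GS − V_TN = 1.82 − 0.691 = 1.13 V.
Since V_DS = 6.46 V ≥ V_ov = 1.13 V, the device is in saturation.
I_D = ½ k_n V_ov² (1 + λ V_DS) = 0.5 × 3.74 × 1.13² × (1 + 0.065 × 6.46) = 3.41 mA.

Saturation; I_D = 3.41 mA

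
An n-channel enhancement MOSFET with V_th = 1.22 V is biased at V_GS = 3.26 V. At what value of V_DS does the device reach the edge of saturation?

The boundary between triode and saturation is V_DS = V_GS − V_th = V_ov.
V_ov = 3.26 − 1.22 = 2.04 V.

V_DS,sat = 2.04 V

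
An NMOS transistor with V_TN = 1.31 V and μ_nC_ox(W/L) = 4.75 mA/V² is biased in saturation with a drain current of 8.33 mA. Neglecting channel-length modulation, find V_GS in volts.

V_GS = 3.18 V

In saturation I_D = ½ k_n (V_GS − V_TN)², so V_GS − V_TN = √(2 I_D / k_n) = √(2 × 8.33 / 4.75) = 1.87 V.
V_GS = 1.31 + 1.87 = 3.18 V.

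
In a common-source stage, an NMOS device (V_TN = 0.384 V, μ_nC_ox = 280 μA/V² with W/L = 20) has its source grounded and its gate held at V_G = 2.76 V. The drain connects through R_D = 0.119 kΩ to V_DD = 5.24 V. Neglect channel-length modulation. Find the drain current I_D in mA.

I_D = 15.8 mA

V_GS = V_G = 2.76 V, so V_ov = 2.76 − 0.384 = 2.38 V.
k_n = μ_nC_ox · (W/L) = 5.6 mA/V².
Assume saturation: I_D = ½ k_n V_ov² = 0.5 × 5.6 × 2.38² = 15.8 mA, giving V_DS = V_DD − I_D R_D = 5.24 − 15.8 × 0.119 = 3.36 V.
V_DS = 3.36 V ≥ V_ov = 2.38 V, confirming saturation.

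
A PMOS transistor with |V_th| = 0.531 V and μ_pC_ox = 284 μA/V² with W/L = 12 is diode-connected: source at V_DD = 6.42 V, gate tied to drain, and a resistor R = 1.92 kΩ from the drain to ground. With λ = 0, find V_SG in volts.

V_SG = 1.73 V

With gate tied to drain, V_SG = V_SD ≥ V_SG − |V_th|, so the device is in saturation.
k_p = μ_pC_ox · (W/L) = 3.408 mA/V².
KCL at the drain: ½ k_p (V_SG − |V_th|)² = (V_DD − V_SG)/R.
Let x = V_SG − 0.531. Then 3.27 x² + x − 5.889 = 0, giving x = 1.2 V (positive root), so V_SG = 1.73 V.
I_D = (V_DD − V_SG)/R = (6.42 − 1.73) / 1.92 = 2.44 mA.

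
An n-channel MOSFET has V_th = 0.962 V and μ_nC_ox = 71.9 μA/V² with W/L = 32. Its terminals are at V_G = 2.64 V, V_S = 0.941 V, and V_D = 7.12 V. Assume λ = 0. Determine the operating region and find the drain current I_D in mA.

Saturation; I_D = 0.625 mA

V_GS = V_G − V_S = 2.64 − 0.941 = 1.7 V; V_DS = V_D − V_S = 7.12 − 0.941 = 6.18 V.
k_n = μ_nC_ox · (W/L) = 2.301 mA/V².
V_ov = V_GS − V_th = 1.7 − 0.962 = 0.737 V.
Since V_DS = 6.18 V ≥ V_ov = 0.737 V, the device is in saturation.
I_D = ½ k_n V_ov² = 0.5 × 2.301 × 0.737² = 0.625 mA.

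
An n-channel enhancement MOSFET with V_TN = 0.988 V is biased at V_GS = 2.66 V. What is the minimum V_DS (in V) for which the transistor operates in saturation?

The boundary between triode and saturation is V_DS = V_GS − V_TN = V_ov.
V_ov = 2.66 − 0.988 = 1.67 V.

V_DS,sat = 1.67 V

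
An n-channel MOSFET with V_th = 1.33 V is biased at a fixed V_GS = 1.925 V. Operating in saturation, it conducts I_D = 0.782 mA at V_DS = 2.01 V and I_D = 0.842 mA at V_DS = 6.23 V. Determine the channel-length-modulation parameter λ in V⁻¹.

λ = 0.0189 V⁻¹

With V_GS fixed, I_D ∝ (1 + λ V_DS) in saturation, so I_D2/I_D1 = (1 + λ V_DS2)/(1 + λ V_DS1).
0.842/0.782 = 1.077 = (1 + 6.23 λ)/(1 + 2.01 λ).
Solving: λ (I_D1 V_DS2 − I_D2 V_DS1) = I_D2 − I_D1, so λ = (0.842 − 0.782) / (0.782 × 6.23 − 0.842 × 2.01) = 0.06 / 3.18 = 0.0189 V⁻¹.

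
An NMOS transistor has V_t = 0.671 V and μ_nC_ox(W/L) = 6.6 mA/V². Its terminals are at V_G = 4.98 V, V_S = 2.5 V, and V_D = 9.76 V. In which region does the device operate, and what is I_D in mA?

Saturation; I_D = 10.8 mA

V_GS = V_G − V_S = 4.98 − 2.5 = 2.48 V; V_DS = V_D − V_S = 9.76 − 2.5 = 7.26 V.
V_ov = V_GS − V_t = 2.48 − 0.671 = 1.81 V.
Since V_DS = 7.26 V ≥ V_ov = 1.81 V, the device is in saturation.
I_D = ½ k_n V_ov² = 0.5 × 6.6 × 1.81² = 10.8 mA.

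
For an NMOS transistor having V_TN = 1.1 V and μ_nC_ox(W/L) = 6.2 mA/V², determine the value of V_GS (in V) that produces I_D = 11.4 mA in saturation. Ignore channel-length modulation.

V_GS = 3.02 V

In saturation I_D = ½ k_n (V_GS − V_TN)², so V_GS − V_TN = √(2 I_D / k_n) = √(2 × 11.4 / 6.2) = 1.92 V.
V_GS = 1.1 + 1.92 = 3.02 V.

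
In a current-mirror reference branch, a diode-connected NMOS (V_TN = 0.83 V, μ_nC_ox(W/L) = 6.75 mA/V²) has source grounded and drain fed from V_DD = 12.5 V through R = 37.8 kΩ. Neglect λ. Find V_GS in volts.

V_GS = 1.13 V

With gate tied to drain, V_GS = V_DS ≥ V_GS − V_TN, so the device is in saturation.
KCL at the drain: ½ k_n (V_GS − V_TN)² = (V_DD − V_GS)/R.
Let x = V_GS − 0.83. Then 128 x² + x − 11.67 = 0, giving x = 0.299 V (positive root), so V_GS = 1.13 V.
I_D = (V_DD − V_GS)/R = (12.5 − 1.13) / 37.8 = 0.301 mA.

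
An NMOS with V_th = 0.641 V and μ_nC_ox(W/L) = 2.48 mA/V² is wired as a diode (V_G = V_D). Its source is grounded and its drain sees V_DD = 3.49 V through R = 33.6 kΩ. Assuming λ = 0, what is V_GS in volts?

V_GS = 0.891 V

With gate tied to drain, V_GS = V_DS ≥ V_GS − V_th, so the device is in saturation.
KCL at the drain: ½ k_n (V_GS − V_th)² = (V_DD − V_GS)/R.
Let x = V_GS − 0.641. Then 41.7 x² + x − 2.849 = 0, giving x = 0.25 V (positive root), so V_GS = 0.891 V.
I_D = (V_DD − V_GS)/R = (3.49 − 0.891) / 33.6 = 0.0774 mA.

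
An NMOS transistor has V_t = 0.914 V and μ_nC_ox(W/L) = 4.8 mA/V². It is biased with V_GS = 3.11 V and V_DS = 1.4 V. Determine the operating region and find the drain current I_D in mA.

V_ov = V_GS − V_t = 3.11 − 0.914 = 2.2 V.
Since V_DS = 1.4 V < V_ov = 2.2 V, the device is in the triode region.
I_D = k_n [V_ov · V_DS − ½ V_DS²] = 4.8 × [2.2 × 1.4 − 0.5 × 1.4²] = 10.1 mA.

Triode; I_D = 10.1 mA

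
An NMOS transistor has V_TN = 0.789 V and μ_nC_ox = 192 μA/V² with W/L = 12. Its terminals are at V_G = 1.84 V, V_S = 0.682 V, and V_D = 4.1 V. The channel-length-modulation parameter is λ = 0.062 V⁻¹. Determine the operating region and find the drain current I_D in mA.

V_GS = V_G − V_S = 1.84 − 0.682 = 1.16 V; V_DS = V_D − V_S = 4.1 − 0.682 = 3.42 V.
k_n = μ_nC_ox · (W/L) = 2.304 mA/V².
V_ov = V_GS − V_TN = 1.16 − 0.789 = 0.369 V.
Since V_DS = 3.42 V ≥ V_ov = 0.369 V, the device is in saturation.
I_D = ½ k_n V_ov² (1 + λ V_DS) = 0.5 × 2.304 × 0.369² × (1 + 0.062 × 3.42) = 0.19 mA.

Saturation; I_D = 0.190 mA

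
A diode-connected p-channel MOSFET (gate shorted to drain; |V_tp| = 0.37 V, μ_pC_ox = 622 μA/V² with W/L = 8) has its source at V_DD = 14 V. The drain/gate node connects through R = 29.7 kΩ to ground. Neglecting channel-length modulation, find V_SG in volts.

V_SG = 0.793 V

With gate tied to drain, V_SG = V_SD ≥ V_SG − |V_tp|, so the device is in saturation.
k_p = μ_pC_ox · (W/L) = 4.976 mA/V².
KCL at the drain: ½ k_p (V_SG − |V_tp|)² = (V_DD − V_SG)/R.
Let x = V_SG − 0.37. Then 73.9 x² + x − 13.63 = 0, giving x = 0.423 V (positive root), so V_SG = 0.793 V.
I_D = (V_DD − V_SG)/R = (14 − 0.793) / 29.7 = 0.445 mA.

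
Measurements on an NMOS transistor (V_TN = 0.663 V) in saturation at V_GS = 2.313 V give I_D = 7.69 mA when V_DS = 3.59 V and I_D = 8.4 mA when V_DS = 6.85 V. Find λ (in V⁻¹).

λ = 0.0315 V⁻¹

With V_GS fixed, I_D ∝ (1 + λ V_DS) in saturation, so I_D2/I_D1 = (1 + λ V_DS2)/(1 + λ V_DS1).
8.4/7.69 = 1.092 = (1 + 6.85 λ)/(1 + 3.59 λ).
Solving: λ (I_D1 V_DS2 − I_D2 V_DS1) = I_D2 − I_D1, so λ = (8.4 − 7.69) / (7.69 × 6.85 − 8.4 × 3.59) = 0.71 / 22.5 = 0.0315 V⁻¹.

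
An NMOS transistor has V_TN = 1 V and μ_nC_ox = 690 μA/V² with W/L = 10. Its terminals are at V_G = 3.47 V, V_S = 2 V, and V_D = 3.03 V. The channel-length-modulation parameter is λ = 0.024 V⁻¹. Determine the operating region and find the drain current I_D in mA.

Saturation; I_D = 0.781 mA

V_GS = V_G − V_S = 3.47 − 2 = 1.47 V; V_DS = V_D − V_S = 3.03 − 2 = 1.03 V.
k_n = μ_nC_ox · (W/L) = 6.9 mA/V².
V_ov = V_GS − V_TN = 1.47 − 1 = 0.47 V.
Since V_DS = 1.03 V ≥ V_ov = 0.47 V, the device is in saturation.
I_D = ½ k_n V_ov² (1 + λ V_DS) = 0.5 × 6.9 × 0.47² × (1 + 0.024 × 1.03) = 0.781 mA.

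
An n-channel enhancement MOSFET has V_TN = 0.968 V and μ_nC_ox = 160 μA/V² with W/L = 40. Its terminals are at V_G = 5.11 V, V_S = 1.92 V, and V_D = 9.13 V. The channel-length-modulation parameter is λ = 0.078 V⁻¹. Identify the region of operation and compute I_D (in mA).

Saturation; I_D = 24.7 mA

V_GS = V_G − V_S = 5.11 − 1.92 = 3.19 V; V_DS = V_D − V_S = 9.13 − 1.92 = 7.21 V.
k_n = μ_nC_ox · (W/L) = 6.4 mA/V².
V_ov = V_GS − V_TN = 3.19 − 0.968 = 2.22 V.
Since V_DS = 7.21 V ≥ V_ov = 2.22 V, the device is in saturation.
I_D = ½ k_n V_ov² (1 + λ V_DS) = 0.5 × 6.4 × 2.22² × (1 + 0.078 × 7.21) = 24.7 mA.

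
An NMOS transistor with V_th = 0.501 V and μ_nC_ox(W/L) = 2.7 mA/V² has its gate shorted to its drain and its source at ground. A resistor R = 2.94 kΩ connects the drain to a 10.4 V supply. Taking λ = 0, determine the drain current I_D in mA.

With gate tied to drain, V_GS = V_DS ≥ V_GS − V_th, so the device is in saturation.
KCL at the drain: ½ k_n (V_GS − V_th)² = (V_DD − V_GS)/R.
Let x = V_GS − 0.501. Then 3.97 x² + x − 9.899 = 0, giving x = 1.46 V (positive root), so V_GS = 1.96 V.
I_D = (V_DD − V_GS)/R = (10.4 − 1.96) / 2.94 = 2.87 mA.

I_D = 2.87 mA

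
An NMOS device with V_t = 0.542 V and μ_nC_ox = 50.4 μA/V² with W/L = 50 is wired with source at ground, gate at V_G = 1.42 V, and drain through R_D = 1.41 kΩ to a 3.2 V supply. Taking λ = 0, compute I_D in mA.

V_GS = V_G = 1.42 V, so V_ov = 1.42 − 0.542 = 0.878 V.
k_n = μ_nC_ox · (W/L) = 2.52 mA/V².
Assume saturation: I_D = ½ k_n V_ov² = 0.5 × 2.52 × 0.878² = 0.971 mA, giving V_DS = V_DD − I_D R_D = 3.2 − 0.971 × 1.41 = 1.83 V.
V_DS = 1.83 V ≥ V_ov = 0.878 V, confirming saturation.

I_D = 0.971 mA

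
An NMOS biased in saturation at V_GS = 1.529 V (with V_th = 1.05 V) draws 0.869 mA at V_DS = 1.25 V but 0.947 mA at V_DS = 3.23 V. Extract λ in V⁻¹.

With V_GS fixed, I_D ∝ (1 + λ V_DS) in saturation, so I_D2/I_D1 = (1 + λ V_DS2)/(1 + λ V_DS1).
0.947/0.869 = 1.09 = (1 + 3.23 λ)/(1 + 1.25 λ).
Solving: λ (I_D1 V_DS2 − I_D2 V_DS1) = I_D2 − I_D1, so λ = (0.947 − 0.869) / (0.869 × 3.23 − 0.947 × 1.25) = 0.078 / 1.62 = 0.0481 V⁻¹.

λ = 0.0481 V⁻¹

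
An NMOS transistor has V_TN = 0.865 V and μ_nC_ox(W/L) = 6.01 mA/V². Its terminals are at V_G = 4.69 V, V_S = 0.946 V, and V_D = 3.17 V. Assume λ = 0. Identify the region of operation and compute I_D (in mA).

Triode; I_D = 23.6 mA

V_GS = V_G − V_S = 4.69 − 0.946 = 3.74 V; V_DS = V_D − V_S = 3.17 − 0.946 = 2.22 V.
V_ov = V_GS − V_TN = 3.74 − 0.865 = 2.88 V.
Since V_DS = 2.22 V < V_ov = 2.88 V, the device is in the triode region.
I_D = k_n [V_ov · V_DS − ½ V_DS²] = 6.01 × [2.88 × 2.22 − 0.5 × 2.22²] = 23.6 mA.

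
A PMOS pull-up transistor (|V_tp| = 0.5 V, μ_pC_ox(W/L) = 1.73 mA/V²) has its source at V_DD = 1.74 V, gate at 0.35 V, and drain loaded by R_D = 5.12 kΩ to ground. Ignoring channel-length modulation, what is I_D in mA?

V_SG = V_DD − V_G = 1.74 − 0.35 = 1.39 V, so V_ov = 1.39 − 0.5 = 0.89 V.
Assume saturation: I_D = ½ k_p V_ov² = 0.5 × 1.73 × 0.89² = 0.685 mA, giving V_SD = V_DD − I_D R_D = 1.74 − 0.685 × 5.12 = -1.77 V.
But -1.77 V < V_ov = 0.89 V, so the device is actually in triode.
In triode I_D = k_p[V_ov V_SD − ½ V_SD²] and I_D = (V_DD − V_SD)/R_D. Equating: 4.43 V_SD² − 8.883 V_SD + 1.74 = 0, giving V_SD = 0.22 V (the root below V_ov).
I_D = (1.74 − 0.22) / 5.12 = 0.297 mA.

I_D = 0.297 mA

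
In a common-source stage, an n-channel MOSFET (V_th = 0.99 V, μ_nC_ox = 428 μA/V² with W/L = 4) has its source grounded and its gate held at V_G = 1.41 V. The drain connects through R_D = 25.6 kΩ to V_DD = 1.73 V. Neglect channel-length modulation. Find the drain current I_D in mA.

I_D = 0.0637 mA

V_GS = V_G = 1.41 V, so V_ov = 1.41 − 0.99 = 0.42 V.
k_n = μ_nC_ox · (W/L) = 1.712 mA/V².
Assume saturation: I_D = ½ k_n V_ov² = 0.5 × 1.712 × 0.42² = 0.151 mA, giving V_DS = V_DD − I_D R_D = 1.73 − 0.151 × 25.6 = -2.14 V.
But -2.14 V < V_ov = 0.42 V, so the device is actually in triode.
In triode I_D = k_n[V_ov V_DS − ½ V_DS²] and I_D = (V_DD − V_DS)/R_D. Equating: 21.9 V_DS² − 19.41 V_DS + 1.73 = 0, giving V_DS = 0.101 V (the root below V_ov).
I_D = (1.73 − 0.101) / 25.6 = 0.0637 mA.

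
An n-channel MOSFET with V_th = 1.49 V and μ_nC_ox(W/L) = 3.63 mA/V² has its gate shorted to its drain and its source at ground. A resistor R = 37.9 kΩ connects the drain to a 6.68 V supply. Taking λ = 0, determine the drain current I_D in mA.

With gate tied to drain, V_GS = V_DS ≥ V_GS − V_th, so the device is in saturation.
KCL at the drain: ½ k_n (V_GS − V_th)² = (V_DD − V_GS)/R.
Let x = V_GS − 1.49. Then 68.8 x² + x − 5.19 = 0, giving x = 0.268 V (positive root), so V_GS = 1.76 V.
I_D = (V_DD − V_GS)/R = (6.68 − 1.76) / 37.9 = 0.13 mA.

I_D = 0.130 mA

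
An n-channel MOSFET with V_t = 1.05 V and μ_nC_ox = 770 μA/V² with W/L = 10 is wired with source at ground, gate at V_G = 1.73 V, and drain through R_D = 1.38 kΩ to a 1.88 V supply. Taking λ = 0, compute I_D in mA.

I_D = 1.16 mA

V_GS = V_G = 1.73 V, so V_ov = 1.73 − 1.05 = 0.68 V.
k_n = μ_nC_ox · (W/L) = 7.7 mA/V².
Assume saturation: I_D = ½ k_n V_ov² = 0.5 × 7.7 × 0.68² = 1.78 mA, giving V_DS = V_DD − I_D R_D = 1.88 − 1.78 × 1.38 = -0.577 V.
But -0.577 V < V_ov = 0.68 V, so the device is actually in triode.
In triode I_D = k_n[V_ov V_DS − ½ V_DS²] and I_D = (V_DD − V_DS)/R_D. Equating: 5.31 V_DS² − 8.226 V_DS + 1.88 = 0, giving V_DS = 0.279 V (the root below V_ov).
I_D = (1.88 − 0.279) / 1.38 = 1.16 mA.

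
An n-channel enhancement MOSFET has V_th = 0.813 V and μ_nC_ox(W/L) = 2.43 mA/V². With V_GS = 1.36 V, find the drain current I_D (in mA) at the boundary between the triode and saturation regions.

At the boundary V_DS = V_ov = V_GS − V_th = 1.36 − 0.813 = 0.547 V.
I_D = ½ k_n V_ov² = 0.5 × 2.43 × 0.547² = 0.364 mA.

I_D = 0.364 mA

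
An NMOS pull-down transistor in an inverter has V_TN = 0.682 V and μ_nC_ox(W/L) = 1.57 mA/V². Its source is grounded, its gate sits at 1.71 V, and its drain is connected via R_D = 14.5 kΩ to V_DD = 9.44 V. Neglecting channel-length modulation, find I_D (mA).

I_D = 0.616 mA

V_GS = V_G = 1.71 V, so V_ov = 1.71 − 0.682 = 1.03 V.
Assume saturation: I_D = ½ k_n V_ov² = 0.5 × 1.57 × 1.03² = 0.83 mA, giving V_DS = V_DD − I_D R_D = 9.44 − 0.83 × 14.5 = -2.59 V.
But -2.59 V < V_ov = 1.03 V, so the device is actually in triode.
In triode I_D = k_n[V_ov V_DS − ½ V_DS²] and I_D = (V_DD − V_DS)/R_D. Equating: 11.4 V_DS² − 24.4 V_DS + 9.44 = 0, giving V_DS = 0.507 V (the root below V_ov).
I_D = (9.44 − 0.507) / 14.5 = 0.616 mA.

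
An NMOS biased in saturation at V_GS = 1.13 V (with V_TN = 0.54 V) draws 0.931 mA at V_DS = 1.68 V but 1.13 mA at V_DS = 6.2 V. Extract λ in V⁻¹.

With V_GS fixed, I_D ∝ (1 + λ V_DS) in saturation, so I_D2/I_D1 = (1 + λ V_DS2)/(1 + λ V_DS1).
1.13/0.931 = 1.214 = (1 + 6.2 λ)/(1 + 1.68 λ).
Solving: λ (I_D1 V_DS2 − I_D2 V_DS1) = I_D2 − I_D1, so λ = (1.13 − 0.931) / (0.931 × 6.2 − 1.13 × 1.68) = 0.199 / 3.87 = 0.0514 V⁻¹.

λ = 0.0514 V⁻¹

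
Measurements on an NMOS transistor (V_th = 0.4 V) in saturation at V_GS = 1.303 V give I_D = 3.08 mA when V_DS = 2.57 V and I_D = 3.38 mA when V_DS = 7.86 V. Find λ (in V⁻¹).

With V_GS fixed, I_D ∝ (1 + λ V_DS) in saturation, so I_D2/I_D1 = (1 + λ V_DS2)/(1 + λ V_DS1).
3.38/3.08 = 1.097 = (1 + 7.86 λ)/(1 + 2.57 λ).
Solving: λ (I_D1 V_DS2 − I_D2 V_DS1) = I_D2 − I_D1, so λ = (3.38 − 3.08) / (3.08 × 7.86 − 3.38 × 2.57) = 0.3 / 15.5 = 0.0193 V⁻¹.

λ = 0.0193 V⁻¹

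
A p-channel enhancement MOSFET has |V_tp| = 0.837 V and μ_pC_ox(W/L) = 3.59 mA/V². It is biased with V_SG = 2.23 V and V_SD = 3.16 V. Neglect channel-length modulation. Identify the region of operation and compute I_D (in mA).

V_ov = V_SG − |V_tp| = 2.23 − 0.837 = 1.39 V.
Since V_SD = 3.16 V ≥ V_ov = 1.39 V, the device is in saturation.
I_D = ½ k_p V_ov² = 0.5 × 3.59 × 1.39² = 3.48 mA.

Saturation; I_D = 3.48 mA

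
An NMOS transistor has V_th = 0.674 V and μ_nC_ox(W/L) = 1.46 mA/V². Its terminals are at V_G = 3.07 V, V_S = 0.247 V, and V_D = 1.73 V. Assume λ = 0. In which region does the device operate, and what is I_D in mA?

Triode; I_D = 3.05 mA

V_GS = V_G − V_S = 3.07 − 0.247 = 2.82 V; V_DS = V_D − V_S = 1.73 − 0.247 = 1.48 V.
V_ov = V_GS − V_th = 2.82 − 0.674 = 2.15 V.
Since V_DS = 1.48 V < V_ov = 2.15 V, the device is in the triode region.
I_D = k_n [V_ov · V_DS − ½ V_DS²] = 1.46 × [2.15 × 1.48 − 0.5 × 1.48²] = 3.05 mA.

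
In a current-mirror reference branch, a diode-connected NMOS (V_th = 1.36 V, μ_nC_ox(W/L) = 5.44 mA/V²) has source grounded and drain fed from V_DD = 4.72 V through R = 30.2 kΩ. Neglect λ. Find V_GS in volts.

With gate tied to drain, V_GS = V_DS ≥ V_GS − V_th, so the device is in saturation.
KCL at the drain: ½ k_n (V_GS − V_th)² = (V_DD − V_GS)/R.
Let x = V_GS − 1.36. Then 82.1 x² + x − 3.36 = 0, giving x = 0.196 V (positive root), so V_GS = 1.56 V.
I_D = (V_DD − V_GS)/R = (4.72 − 1.56) / 30.2 = 0.105 mA.

V_GS = 1.56 V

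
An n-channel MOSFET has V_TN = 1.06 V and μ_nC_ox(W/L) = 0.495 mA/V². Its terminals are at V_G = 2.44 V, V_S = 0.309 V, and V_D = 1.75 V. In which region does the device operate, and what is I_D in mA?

V_GS = V_G − V_S = 2.44 − 0.309 = 2.13 V; V_DS = V_D − V_S = 1.75 − 0.309 = 1.44 V.
V_ov = V_GS − V_TN = 2.13 − 1.06 = 1.07 V.
Since V_DS = 1.44 V ≥ V_ov = 1.07 V, the device is in saturation.
I_D = ½ k_n V_ov² = 0.5 × 0.495 × 1.07² = 0.284 mA.

Saturation; I_D = 0.284 mA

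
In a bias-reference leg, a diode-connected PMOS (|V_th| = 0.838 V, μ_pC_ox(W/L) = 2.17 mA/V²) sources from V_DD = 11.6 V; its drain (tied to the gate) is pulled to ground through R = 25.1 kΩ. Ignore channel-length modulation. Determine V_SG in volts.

V_SG = 1.45 V

With gate tied to drain, V_SG = V_SD ≥ V_SG − |V_th|, so the device is in saturation.
KCL at the drain: ½ k_p (V_SG − |V_th|)² = (V_DD − V_SG)/R.
Let x = V_SG − 0.838. Then 27.2 x² + x − 10.76 = 0, giving x = 0.611 V (positive root), so V_SG = 1.45 V.
I_D = (V_DD − V_SG)/R = (11.6 − 1.45) / 25.1 = 0.404 mA.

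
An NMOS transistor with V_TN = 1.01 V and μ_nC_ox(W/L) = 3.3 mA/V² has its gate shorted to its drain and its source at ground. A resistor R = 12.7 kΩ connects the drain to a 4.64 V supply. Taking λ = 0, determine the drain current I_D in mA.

I_D = 0.255 mA

With gate tied to drain, V_GS = V_DS ≥ V_GS − V_TN, so the device is in saturation.
KCL at the drain: ½ k_n (V_GS − V_TN)² = (V_DD − V_GS)/R.
Let x = V_GS − 1.01. Then 21 x² + x − 3.63 = 0, giving x = 0.393 V (positive root), so V_GS = 1.4 V.
I_D = (V_DD − V_GS)/R = (4.64 − 1.4) / 12.7 = 0.255 mA.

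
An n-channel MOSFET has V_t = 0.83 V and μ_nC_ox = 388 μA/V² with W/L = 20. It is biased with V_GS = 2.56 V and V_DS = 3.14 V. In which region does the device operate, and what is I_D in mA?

k_n = μ_nC_ox · (W/L) = 7.76 mA/V².
V_ov = V_GS − V_t = 2.56 − 0.83 = 1.73 V.
Since V_DS = 3.14 V ≥ V_ov = 1.73 V, the device is in saturation.
I_D = ½ k_n V_ov² = 0.5 × 7.76 × 1.73² = 11.6 mA.

Saturation; I_D = 11.6 mA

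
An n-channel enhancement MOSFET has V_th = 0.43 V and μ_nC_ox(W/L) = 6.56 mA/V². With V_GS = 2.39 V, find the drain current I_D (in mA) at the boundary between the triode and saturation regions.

At the boundary V_DS = V_ov = V_GS − V_th = 2.39 − 0.43 = 1.96 V.
I_D = ½ k_n V_ov² = 0.5 × 6.56 × 1.96² = 12.6 mA.

I_D = 12.6 mA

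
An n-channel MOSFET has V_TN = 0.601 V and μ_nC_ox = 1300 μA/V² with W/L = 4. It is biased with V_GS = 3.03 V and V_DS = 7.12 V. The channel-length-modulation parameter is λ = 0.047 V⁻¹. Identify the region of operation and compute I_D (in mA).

k_n = μ_nC_ox · (W/L) = 5.2 mA/V².
V_ov = V_GS − V_TN = 3.03 − 0.601 = 2.43 V.
Since V_DS = 7.12 V ≥ V_ov = 2.43 V, the device is in saturation.
I_D = ½ k_n V_ov² (1 + λ V_DS) = 0.5 × 5.2 × 2.43² × (1 + 0.047 × 7.12) = 20.5 mA.

Saturation; I_D = 20.5 mA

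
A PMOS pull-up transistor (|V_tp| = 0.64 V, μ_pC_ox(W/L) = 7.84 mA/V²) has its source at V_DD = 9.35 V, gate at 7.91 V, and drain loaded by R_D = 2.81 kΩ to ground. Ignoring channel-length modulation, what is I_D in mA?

V_SG = V_DD − V_G = 9.35 − 7.91 = 1.44 V, so V_ov = 1.44 − 0.64 = 0.8 V.
Assume saturation: I_D = ½ k_p V_ov² = 0.5 × 7.84 × 0.8² = 2.51 mA, giving V_SD = V_DD − I_D R_D = 9.35 − 2.51 × 2.81 = 2.3 V.
V_SD = 2.3 V ≥ V_ov = 0.8 V, confirming saturation.

I_D = 2.51 mA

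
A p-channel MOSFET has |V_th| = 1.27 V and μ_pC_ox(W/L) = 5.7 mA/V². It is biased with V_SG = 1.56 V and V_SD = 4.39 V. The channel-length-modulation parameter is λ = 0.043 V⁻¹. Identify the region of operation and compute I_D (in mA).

V_ov = V_SG − |V_th| = 1.56 − 1.27 = 0.29 V.
Since V_SD = 4.39 V ≥ V_ov = 0.29 V, the device is in saturation.
I_D = ½ k_p V_ov² (1 + λ V_SD) = 0.5 × 5.7 × 0.29² × (1 + 0.043 × 4.39) = 0.285 mA.

Saturation; I_D = 0.285 mA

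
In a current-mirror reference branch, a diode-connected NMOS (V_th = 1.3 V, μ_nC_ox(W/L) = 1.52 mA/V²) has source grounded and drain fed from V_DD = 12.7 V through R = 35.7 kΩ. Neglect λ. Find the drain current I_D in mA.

With gate tied to drain, V_GS = V_DS ≥ V_GS − V_th, so the device is in saturation.
KCL at the drain: ½ k_n (V_GS − V_th)² = (V_DD − V_GS)/R.
Let x = V_GS − 1.3. Then 27.1 x² + x − 11.4 = 0, giving x = 0.63 V (positive root), so V_GS = 1.93 V.
I_D = (V_DD − V_GS)/R = (12.7 − 1.93) / 35.7 = 0.302 mA.

I_D = 0.302 mA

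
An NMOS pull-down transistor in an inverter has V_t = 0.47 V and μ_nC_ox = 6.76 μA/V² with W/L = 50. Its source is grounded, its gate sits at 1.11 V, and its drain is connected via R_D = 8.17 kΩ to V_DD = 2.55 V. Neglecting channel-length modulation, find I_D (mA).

I_D = 0.0692 mA

V_GS = V_G = 1.11 V, so V_ov = 1.11 − 0.47 = 0.64 V.
k_n = μ_nC_ox · (W/L) = 0.338 mA/V².
Assume saturation: I_D = ½ k_n V_ov² = 0.5 × 0.338 × 0.64² = 0.0692 mA, giving V_DS = V_DD − I_D R_D = 2.55 − 0.0692 × 8.17 = 1.98 V.
V_DS = 1.98 V ≥ V_ov = 0.64 V, confirming saturation.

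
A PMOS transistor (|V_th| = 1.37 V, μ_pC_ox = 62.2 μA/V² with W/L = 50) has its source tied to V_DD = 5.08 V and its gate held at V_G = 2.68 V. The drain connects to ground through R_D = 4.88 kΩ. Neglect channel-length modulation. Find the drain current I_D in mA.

I_D = 0.966 mA

V_SG = V_DD − V_G = 5.08 − 2.68 = 2.4 V, so V_ov = 2.4 − 1.37 = 1.03 V.
k_p = μ_pC_ox · (W/L) = 3.11 mA/V².
Assume saturation: I_D = ½ k_p V_ov² = 0.5 × 3.11 × 1.03² = 1.65 mA, giving V_SD = V_DD − I_D R_D = 5.08 − 1.65 × 4.88 = -2.97 V.
But -2.97 V < V_ov = 1.03 V, so the device is actually in triode.
In triode I_D = k_p[V_ov V_SD − ½ V_SD²] and I_D = (V_DD − V_SD)/R_D. Equating: 7.59 V_SD² − 16.63 V_SD + 5.08 = 0, giving V_SD = 0.367 V (the root below V_ov).
I_D = (5.08 − 0.367) / 4.88 = 0.966 mA.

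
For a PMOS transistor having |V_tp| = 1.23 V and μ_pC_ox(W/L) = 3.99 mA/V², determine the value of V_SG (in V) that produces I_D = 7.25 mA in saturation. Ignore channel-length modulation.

V_SG = 3.14 V

In saturation I_D = ½ k_p (V_SG − |V_tp|)², so V_SG − |V_tp| = √(2 I_D / k_p) = √(2 × 7.25 / 3.99) = 1.91 V.
V_SG = 1.23 + 1.91 = 3.14 V.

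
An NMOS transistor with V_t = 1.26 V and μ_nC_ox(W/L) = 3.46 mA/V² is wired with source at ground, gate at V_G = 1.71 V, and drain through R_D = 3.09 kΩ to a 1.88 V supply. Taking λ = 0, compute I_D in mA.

V_GS = V_G = 1.71 V, so V_ov = 1.71 − 1.26 = 0.45 V.
Assume saturation: I_D = ½ k_n V_ov² = 0.5 × 3.46 × 0.45² = 0.35 mA, giving V_DS = V_DD − I_D R_D = 1.88 − 0.35 × 3.09 = 0.797 V.
V_DS = 0.797 V ≥ V_ov = 0.45 V, confirming saturation.

I_D = 0.350 mA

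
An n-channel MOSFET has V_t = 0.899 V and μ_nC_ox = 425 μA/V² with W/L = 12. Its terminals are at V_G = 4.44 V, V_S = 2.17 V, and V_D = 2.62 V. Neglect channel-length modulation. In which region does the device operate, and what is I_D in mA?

V_GS = V_G − V_S = 4.44 − 2.17 = 2.27 V; V_DS = V_D − V_S = 2.62 − 2.17 = 0.45 V.
k_n = μ_nC_ox · (W/L) = 5.1 mA/V².
V_ov = V_GS − V_t = 2.27 − 0.899 = 1.37 V.
Since V_DS = 0.45 V < V_ov = 1.37 V, the device is in the triode region.
I_D = k_n [V_ov · V_DS − ½ V_DS²] = 5.1 × [1.37 × 0.45 − 0.5 × 0.45²] = 2.63 mA.

Triode; I_D = 2.63 mA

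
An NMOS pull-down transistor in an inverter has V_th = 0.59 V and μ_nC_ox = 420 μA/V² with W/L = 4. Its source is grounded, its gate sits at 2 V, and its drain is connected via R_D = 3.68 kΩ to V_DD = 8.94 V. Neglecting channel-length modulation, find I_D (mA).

V_GS = V_G = 2 V, so V_ov = 2 − 0.59 = 1.41 V.
k_n = μ_nC_ox · (W/L) = 1.68 mA/V².
Assume saturation: I_D = ½ k_n V_ov² = 0.5 × 1.68 × 1.41² = 1.67 mA, giving V_DS = V_DD − I_D R_D = 8.94 − 1.67 × 3.68 = 2.79 V.
V_DS = 2.79 V ≥ V_ov = 1.41 V, confirming saturation.

I_D = 1.67 mA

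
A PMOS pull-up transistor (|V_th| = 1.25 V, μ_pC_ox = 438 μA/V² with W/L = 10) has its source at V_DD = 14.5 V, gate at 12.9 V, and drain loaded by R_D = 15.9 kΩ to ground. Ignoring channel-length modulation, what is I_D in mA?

V_SG = V_DD − V_G = 14.5 − 12.9 = 1.6 V, so V_ov = 1.6 − 1.25 = 0.35 V.
k_p = μ_pC_ox · (W/L) = 4.38 mA/V².
Assume saturation: I_D = ½ k_p V_ov² = 0.5 × 4.38 × 0.35² = 0.268 mA, giving V_SD = V_DD − I_D R_D = 14.5 − 0.268 × 15.9 = 10.2 V.
V_SD = 10.2 V ≥ V_ov = 0.35 V, confirming saturation.

I_D = 0.268 mA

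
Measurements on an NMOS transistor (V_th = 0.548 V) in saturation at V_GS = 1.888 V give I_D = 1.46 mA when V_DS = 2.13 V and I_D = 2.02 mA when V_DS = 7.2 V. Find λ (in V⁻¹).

λ = 0.0902 V⁻¹

With V_GS fixed, I_D ∝ (1 + λ V_DS) in saturation, so I_D2/I_D1 = (1 + λ V_DS2)/(1 + λ V_DS1).
2.02/1.46 = 1.384 = (1 + 7.2 λ)/(1 + 2.13 λ).
Solving: λ (I_D1 V_DS2 − I_D2 V_DS1) = I_D2 − I_D1, so λ = (2.02 − 1.46) / (1.46 × 7.2 − 2.02 × 2.13) = 0.56 / 6.21 = 0.0902 V⁻¹.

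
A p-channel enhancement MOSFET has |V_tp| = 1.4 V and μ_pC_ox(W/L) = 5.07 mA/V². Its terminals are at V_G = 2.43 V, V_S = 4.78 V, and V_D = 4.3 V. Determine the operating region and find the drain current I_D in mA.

V_SG = V_S − V_G = 4.78 − 2.43 = 2.35 V; V_SD = V_S − V_D = 4.78 − 4.3 = 0.48 V.
V_ov = V_SG − |V_tp| = 2.35 − 1.4 = 0.95 V.
Since V_SD = 0.48 V < V_ov = 0.95 V, the device is in the triode region.
I_D = k_p [V_ov · V_SD − ½ V_SD²] = 5.07 × [0.95 × 0.48 − 0.5 × 0.48²] = 1.73 mA.

Triode; I_D = 1.73 mA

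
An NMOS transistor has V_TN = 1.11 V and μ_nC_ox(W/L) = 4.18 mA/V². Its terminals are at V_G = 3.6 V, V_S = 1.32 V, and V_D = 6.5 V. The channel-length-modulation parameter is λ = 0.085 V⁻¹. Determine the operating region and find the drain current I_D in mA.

V_GS = V_G − V_S = 3.6 − 1.32 = 2.28 V; V_DS = V_D − V_S = 6.5 − 1.32 = 5.18 V.
V_ov = V_GS − V_TN = 2.28 − 1.11 = 1.17 V.
Since V_DS = 5.18 V ≥ V_ov = 1.17 V, the device is in saturation.
I_D = ½ k_n V_ov² (1 + λ V_DS) = 0.5 × 4.18 × 1.17² × (1 + 0.085 × 5.18) = 4.12 mA.

Saturation; I_D = 4.12 mA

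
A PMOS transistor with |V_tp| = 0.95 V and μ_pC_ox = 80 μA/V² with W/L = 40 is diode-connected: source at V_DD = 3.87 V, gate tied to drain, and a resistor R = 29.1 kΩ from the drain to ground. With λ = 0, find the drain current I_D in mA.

With gate tied to drain, V_SG = V_SD ≥ V_SG − |V_tp|, so the device is in saturation.
k_p = μ_pC_ox · (W/L) = 3.2 mA/V².
KCL at the drain: ½ k_p (V_SG − |V_tp|)² = (V_DD − V_SG)/R.
Let x = V_SG − 0.95. Then 46.6 x² + x − 2.92 = 0, giving x = 0.24 V (positive root), so V_SG = 1.19 V.
I_D = (V_DD − V_SG)/R = (3.87 − 1.19) / 29.1 = 0.0921 mA.

I_D = 0.0921 mA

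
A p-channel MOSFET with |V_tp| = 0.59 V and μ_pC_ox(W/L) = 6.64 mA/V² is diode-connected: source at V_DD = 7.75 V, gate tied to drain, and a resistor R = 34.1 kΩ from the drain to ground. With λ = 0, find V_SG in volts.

With gate tied to drain, V_SG = V_SD ≥ V_SG − |V_tp|, so the device is in saturation.
KCL at the drain: ½ k_p (V_SG − |V_tp|)² = (V_DD − V_SG)/R.
Let x = V_SG − 0.59. Then 113 x² + x − 7.16 = 0, giving x = 0.247 V (positive root), so V_SG = 0.837 V.
I_D = (V_DD − V_SG)/R = (7.75 − 0.837) / 34.1 = 0.203 mA.

V_SG = 0.837 V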